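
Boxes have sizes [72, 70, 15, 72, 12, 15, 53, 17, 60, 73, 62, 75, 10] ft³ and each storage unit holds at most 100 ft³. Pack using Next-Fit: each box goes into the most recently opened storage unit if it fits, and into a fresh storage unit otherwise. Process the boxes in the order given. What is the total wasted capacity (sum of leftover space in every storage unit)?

storage unit 1: place 72 ft³, 28 ft³ left
storage unit 2: place 70 ft³, 30 ft³ left
storage unit 2: place 15 ft³, 15 ft³ left
storage unit 3: place 72 ft³, 28 ft³ left
storage unit 3: place 12 ft³, 16 ft³ left
storage unit 3: place 15 ft³, 1 ft³ left
storage unit 4: place 53 ft³, 47 ft³ left
storage unit 4: place 17 ft³, 30 ft³ left
storage unit 5: place 60 ft³, 40 ft³ left
storage unit 6: place 73 ft³, 27 ft³ left
storage unit 7: place 62 ft³, 38 ft³ left
storage unit 8: place 75 ft³, 25 ft³ left
storage unit 8: place 10 ft³, 15 ft³ left
8 storage units × 100 ft³ = 800 ft³; used 606 ft³; unused 194 ft³.

194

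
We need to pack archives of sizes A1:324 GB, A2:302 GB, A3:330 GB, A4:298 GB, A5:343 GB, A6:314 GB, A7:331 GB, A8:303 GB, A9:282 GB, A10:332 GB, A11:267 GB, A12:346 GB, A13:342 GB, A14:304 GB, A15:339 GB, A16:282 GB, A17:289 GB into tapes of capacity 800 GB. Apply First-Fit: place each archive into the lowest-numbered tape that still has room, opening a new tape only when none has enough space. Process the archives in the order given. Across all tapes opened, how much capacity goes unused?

Put A1 (324 GB) in tape 1; 476 GB remain.
Put A2 (302 GB) in tape 1; 174 GB remain.
Put A3 (330 GB) in tape 2; 470 GB remain.
Put A4 (298 GB) in tape 2; 172 GB remain.
Put A5 (343 GB) in tape 3; 457 GB remain.
Put A6 (314 GB) in tape 3; 143 GB remain.
Put A7 (331 GB) in tape 4; 469 GB remain.
Put A8 (303 GB) in tape 4; 166 GB remain.
Put A9 (282 GB) in tape 5; 518 GB remain.
Put A10 (332 GB) in tape 5; 186 GB remain.
Put A11 (267 GB) in tape 6; 533 GB remain.
Put A12 (346 GB) in tape 6; 187 GB remain.
Put A13 (342 GB) in tape 7; 458 GB remain.
Put A14 (304 GB) in tape 7; 154 GB remain.
Put A15 (339 GB) in tape 8; 461 GB remain.
Put A16 (282 GB) in tape 8; 179 GB remain.
Put A17 (289 GB) in tape 9; 511 GB remain.
9 tapes × 800 GB = 7200 GB; used 5328 GB; unused 1872 GB.

1872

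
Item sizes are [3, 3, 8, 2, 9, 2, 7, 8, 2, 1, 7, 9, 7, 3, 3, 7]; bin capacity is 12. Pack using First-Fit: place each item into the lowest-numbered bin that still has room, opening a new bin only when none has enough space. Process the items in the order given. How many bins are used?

bin 1: place 3, 9 left
bin 1: place 3, 6 left
bin 2: place 8, 4 left
bin 1: place 2, 4 left
bin 3: place 9, 3 left
bin 1: place 2, 2 left
bin 4: place 7, 5 left
bin 5: place 8, 4 left
bin 1: place 2, 0 left
bin 2: place 1, 3 left
bin 6: place 7, 5 left
bin 7: place 9, 3 left
bin 8: place 7, 5 left
bin 2: place 3, 0 left
bin 3: place 3, 0 left
bin 9: place 7, 5 left
Final bins: [3,3,2,2,2] [8,1,3] [9,3] [7] [8] [7] [9] [7] [7].

9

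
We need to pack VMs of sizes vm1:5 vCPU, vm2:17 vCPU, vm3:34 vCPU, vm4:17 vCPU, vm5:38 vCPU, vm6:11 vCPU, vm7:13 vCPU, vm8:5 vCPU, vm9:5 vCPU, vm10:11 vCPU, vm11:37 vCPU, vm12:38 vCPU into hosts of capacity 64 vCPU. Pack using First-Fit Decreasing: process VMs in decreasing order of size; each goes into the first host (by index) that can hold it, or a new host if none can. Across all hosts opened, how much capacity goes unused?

Sorted descending: 38, 38, 37, 34, 17, 17, 13, 11, 11, 5, 5, 5.
host 1: place 38 vCPU, 26 vCPU left
host 2: place 38 vCPU, 26 vCPU left
host 3: place 37 vCPU, 27 vCPU left
host 4: place 34 vCPU, 30 vCPU left
host 1: place 17 vCPU, 9 vCPU left
host 2: place 17 vCPU, 9 vCPU left
host 3: place 13 vCPU, 14 vCPU left
host 3: place 11 vCPU, 3 vCPU left
host 4: place 11 vCPU, 19 vCPU left
host 1: place 5 vCPU, 4 vCPU left
host 2: place 5 vCPU, 4 vCPU left
host 4: place 5 vCPU, 14 vCPU left
4 hosts × 64 vCPU = 256 vCPU; used 231 vCPU; unused 25 vCPU.

25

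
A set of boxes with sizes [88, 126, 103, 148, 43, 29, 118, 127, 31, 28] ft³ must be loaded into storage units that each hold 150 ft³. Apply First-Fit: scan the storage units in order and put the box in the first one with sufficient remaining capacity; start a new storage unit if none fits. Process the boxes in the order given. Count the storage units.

7

88 ft³ → storage unit 1 (remaining 62 ft³)
126 ft³ → storage unit 2 (remaining 24 ft³)
103 ft³ → storage unit 3 (remaining 47 ft³)
148 ft³ → storage unit 4 (remaining 2 ft³)
43 ft³ → storage unit 1 (remaining 19 ft³)
29 ft³ → storage unit 3 (remaining 18 ft³)
118 ft³ → storage unit 5 (remaining 32 ft³)
127 ft³ → storage unit 6 (remaining 23 ft³)
31 ft³ → storage unit 5 (remaining 1 ft³)
28 ft³ → storage unit 7 (remaining 122 ft³)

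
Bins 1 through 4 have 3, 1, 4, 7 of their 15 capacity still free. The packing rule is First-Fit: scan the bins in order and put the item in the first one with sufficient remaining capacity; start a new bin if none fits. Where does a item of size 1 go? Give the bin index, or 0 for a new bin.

1

Bins with room: bin 1 (3), bin 2 (1), bin 3 (4), bin 4 (7).
The first with room is bin 1.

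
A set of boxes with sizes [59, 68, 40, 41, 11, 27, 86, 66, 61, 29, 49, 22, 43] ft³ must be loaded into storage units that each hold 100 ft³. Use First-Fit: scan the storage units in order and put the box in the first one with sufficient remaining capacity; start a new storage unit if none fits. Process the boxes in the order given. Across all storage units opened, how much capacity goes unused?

Put 59 ft³ in storage unit 1; 41 ft³ remain.
Put 68 ft³ in storage unit 2; 32 ft³ remain.
Put 40 ft³ in storage unit 1; 1 ft³ remain.
Put 41 ft³ in storage unit 3; 59 ft³ remain.
Put 11 ft³ in storage unit 2; 21 ft³ remain.
Put 27 ft³ in storage unit 3; 32 ft³ remain.
Put 86 ft³ in storage unit 4; 14 ft³ remain.
Put 66 ft³ in storage unit 5; 34 ft³ remain.
Put 61 ft³ in storage unit 6; 39 ft³ remain.
Put 29 ft³ in storage unit 3; 3 ft³ remain.
Put 49 ft³ in storage unit 7; 51 ft³ remain.
Put 22 ft³ in storage unit 5; 12 ft³ remain.
Put 43 ft³ in storage unit 7; 8 ft³ remain.
7 storage units × 100 ft³ = 700 ft³; used 602 ft³; unused 98 ft³.

98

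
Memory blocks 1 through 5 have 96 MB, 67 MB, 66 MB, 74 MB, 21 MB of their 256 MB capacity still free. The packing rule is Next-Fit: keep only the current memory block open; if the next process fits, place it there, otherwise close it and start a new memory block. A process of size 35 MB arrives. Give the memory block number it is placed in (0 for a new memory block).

Next-Fit only looks at memory block 5, which has 21 MB free.
35 MB does not fit, so a new memory block is opened.

0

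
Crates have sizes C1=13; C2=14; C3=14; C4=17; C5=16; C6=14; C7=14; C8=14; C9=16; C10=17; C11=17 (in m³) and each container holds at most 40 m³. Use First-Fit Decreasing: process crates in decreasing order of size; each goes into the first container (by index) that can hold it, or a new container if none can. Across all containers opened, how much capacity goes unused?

74

Sorted descending: 17, 17, 17, 16, 16, 14, 14, 14, 14, 14, 13.
container 1: place 17 m³, 23 m³ left
container 1: place 17 m³, 6 m³ left
container 2: place 17 m³, 23 m³ left
container 2: place 16 m³, 7 m³ left
container 3: place 16 m³, 24 m³ left
container 3: place 14 m³, 10 m³ left
container 4: place 14 m³, 26 m³ left
container 4: place 14 m³, 12 m³ left
container 5: place 14 m³, 26 m³ left
container 5: place 14 m³, 12 m³ left
container 6: place 13 m³, 27 m³ left
6 containers × 40 m³ = 240 m³; used 166 m³; unused 74 m³.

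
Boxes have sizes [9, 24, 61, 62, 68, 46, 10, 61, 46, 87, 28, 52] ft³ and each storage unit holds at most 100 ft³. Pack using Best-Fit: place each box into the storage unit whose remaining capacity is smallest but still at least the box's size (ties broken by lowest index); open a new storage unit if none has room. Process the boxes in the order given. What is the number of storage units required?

7 storage units

storage unit 1: place 9 ft³, 91 ft³ left
storage unit 1: place 24 ft³, 67 ft³ left
storage unit 1: place 61 ft³, 6 ft³ left
storage unit 2: place 62 ft³, 38 ft³ left
storage unit 3: place 68 ft³, 32 ft³ left
storage unit 4: place 46 ft³, 54 ft³ left
storage unit 3: place 10 ft³, 22 ft³ left
storage unit 5: place 61 ft³, 39 ft³ left
storage unit 4: place 46 ft³, 8 ft³ left
storage unit 6: place 87 ft³, 13 ft³ left
storage unit 2: place 28 ft³, 10 ft³ left
storage unit 7: place 52 ft³, 48 ft³ left
Final storage units: [9,24,61] [62,28] [68,10] [46,46] [61] [87] [52].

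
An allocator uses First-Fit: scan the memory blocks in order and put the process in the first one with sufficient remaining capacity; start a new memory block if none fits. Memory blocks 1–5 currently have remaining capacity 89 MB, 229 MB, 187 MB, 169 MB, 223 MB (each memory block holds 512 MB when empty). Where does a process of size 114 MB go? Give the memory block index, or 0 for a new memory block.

Memory blocks with room: memory block 2 (229 MB), memory block 3 (187 MB), memory block 4 (169 MB), memory block 5 (223 MB).
The first with room is memory block 2.

2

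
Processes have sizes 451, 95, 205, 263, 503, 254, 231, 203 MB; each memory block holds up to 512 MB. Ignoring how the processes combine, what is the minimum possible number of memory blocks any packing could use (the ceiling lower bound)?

Total size = 451 + 95 + 205 + 263 + 503 + 254 + 231 + 203 = 2205 MB.
⌈2205 / 512⌉ = 5.

5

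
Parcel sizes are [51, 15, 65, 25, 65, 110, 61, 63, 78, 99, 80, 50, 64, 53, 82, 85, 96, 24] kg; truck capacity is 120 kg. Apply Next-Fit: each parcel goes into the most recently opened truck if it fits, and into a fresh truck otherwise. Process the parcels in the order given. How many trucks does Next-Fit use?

51 kg → truck 1 (remaining 69 kg)
15 kg → truck 1 (remaining 54 kg)
65 kg → truck 2 (remaining 55 kg)
25 kg → truck 2 (remaining 30 kg)
65 kg → truck 3 (remaining 55 kg)
110 kg → truck 4 (remaining 10 kg)
61 kg → truck 5 (remaining 59 kg)
63 kg → truck 6 (remaining 57 kg)
78 kg → truck 7 (remaining 42 kg)
99 kg → truck 8 (remaining 21 kg)
80 kg → truck 9 (remaining 40 kg)
50 kg → truck 10 (remaining 70 kg)
64 kg → truck 10 (remaining 6 kg)
53 kg → truck 11 (remaining 67 kg)
82 kg → truck 12 (remaining 38 kg)
85 kg → truck 13 (remaining 35 kg)
96 kg → truck 14 (remaining 24 kg)
24 kg → truck 14 (remaining 0 kg)
Final trucks: [51,15] [65,25] [65] [110] [61] [63] [78] [99] [80] [50,64] [53] [82] [85] [96,24].

14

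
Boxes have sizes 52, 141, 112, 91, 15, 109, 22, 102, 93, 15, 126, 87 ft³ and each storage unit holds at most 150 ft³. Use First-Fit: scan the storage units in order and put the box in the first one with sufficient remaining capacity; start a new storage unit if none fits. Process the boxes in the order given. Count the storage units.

8 storage units

storage unit 1: place 52 ft³, 98 ft³ left
storage unit 2: place 141 ft³, 9 ft³ left
storage unit 3: place 112 ft³, 38 ft³ left
storage unit 1: place 91 ft³, 7 ft³ left
storage unit 3: place 15 ft³, 23 ft³ left
storage unit 4: place 109 ft³, 41 ft³ left
storage unit 3: place 22 ft³, 1 ft³ left
storage unit 5: place 102 ft³, 48 ft³ left
storage unit 6: place 93 ft³, 57 ft³ left
storage unit 4: place 15 ft³, 26 ft³ left
storage unit 7: place 126 ft³, 24 ft³ left
storage unit 8: place 87 ft³, 63 ft³ left
Final storage units: [52,91] [141] [112,15,22] [109,15] [102] [93] [126] [87].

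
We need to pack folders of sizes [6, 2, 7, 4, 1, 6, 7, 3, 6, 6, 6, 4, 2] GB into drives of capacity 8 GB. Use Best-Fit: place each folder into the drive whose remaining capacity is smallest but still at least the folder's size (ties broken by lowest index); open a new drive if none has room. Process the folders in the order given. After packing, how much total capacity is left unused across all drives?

12

Put 6 GB in drive 1; 2 GB remain.
Put 2 GB in drive 1; 0 GB remain.
Put 7 GB in drive 2; 1 GB remain.
Put 4 GB in drive 3; 4 GB remain.
Put 1 GB in drive 2; 0 GB remain.
Put 6 GB in drive 4; 2 GB remain.
Put 7 GB in drive 5; 1 GB remain.
Put 3 GB in drive 3; 1 GB remain.
Put 6 GB in drive 6; 2 GB remain.
Put 6 GB in drive 7; 2 GB remain.
Put 6 GB in drive 8; 2 GB remain.
Put 4 GB in drive 9; 4 GB remain.
Put 2 GB in drive 4; 0 GB remain.
9 drives × 8 GB = 72 GB; used 60 GB; unused 12 GB.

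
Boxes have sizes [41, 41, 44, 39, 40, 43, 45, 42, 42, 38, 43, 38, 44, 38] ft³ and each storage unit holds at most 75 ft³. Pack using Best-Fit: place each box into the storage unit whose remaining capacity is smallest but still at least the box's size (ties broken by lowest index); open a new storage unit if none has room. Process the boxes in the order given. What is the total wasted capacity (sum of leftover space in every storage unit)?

472

storage unit 1: place 41 ft³, 34 ft³ left
storage unit 2: place 41 ft³, 34 ft³ left
storage unit 3: place 44 ft³, 31 ft³ left
storage unit 4: place 39 ft³, 36 ft³ left
storage unit 5: place 40 ft³, 35 ft³ left
storage unit 6: place 43 ft³, 32 ft³ left
storage unit 7: place 45 ft³, 30 ft³ left
storage unit 8: place 42 ft³, 33 ft³ left
storage unit 9: place 42 ft³, 33 ft³ left
storage unit 10: place 38 ft³, 37 ft³ left
storage unit 11: place 43 ft³, 32 ft³ left
storage unit 12: place 38 ft³, 37 ft³ left
storage unit 13: place 44 ft³, 31 ft³ left
storage unit 14: place 38 ft³, 37 ft³ left
14 storage units × 75 ft³ = 1050 ft³; used 578 ft³; unused 472 ft³.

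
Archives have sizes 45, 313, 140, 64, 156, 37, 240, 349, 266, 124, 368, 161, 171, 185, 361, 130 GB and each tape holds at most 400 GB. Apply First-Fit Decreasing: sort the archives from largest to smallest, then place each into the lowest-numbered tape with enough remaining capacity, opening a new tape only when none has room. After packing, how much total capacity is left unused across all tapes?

490

Sorted descending: 368, 361, 349, 313, 266, 240, 185, 171, 161, 156, 140, 130, 124, 64, 45, 37.
368 GB → tape 1 (remaining 32 GB)
361 GB → tape 2 (remaining 39 GB)
349 GB → tape 3 (remaining 51 GB)
313 GB → tape 4 (remaining 87 GB)
266 GB → tape 5 (remaining 134 GB)
240 GB → tape 6 (remaining 160 GB)
185 GB → tape 7 (remaining 215 GB)
171 GB → tape 7 (remaining 44 GB)
161 GB → tape 8 (remaining 239 GB)
156 GB → tape 6 (remaining 4 GB)
140 GB → tape 8 (remaining 99 GB)
130 GB → tape 5 (remaining 4 GB)
124 GB → tape 9 (remaining 276 GB)
64 GB → tape 4 (remaining 23 GB)
45 GB → tape 3 (remaining 6 GB)
37 GB → tape 2 (remaining 2 GB)
9 tapes × 400 GB = 3600 GB; used 3110 GB; unused 490 GB.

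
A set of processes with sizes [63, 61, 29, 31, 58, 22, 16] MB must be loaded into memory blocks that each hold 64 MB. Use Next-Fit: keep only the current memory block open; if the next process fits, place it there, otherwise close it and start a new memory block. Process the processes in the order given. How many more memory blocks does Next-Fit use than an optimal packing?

0

Next-Fit: [63] [61] [29,31] [58] [22,16] → 5 memory blocks.
Total size 280 MB; any packing needs at least ⌈280/64⌉ = 5 memory blocks.
So 5 is already optimal.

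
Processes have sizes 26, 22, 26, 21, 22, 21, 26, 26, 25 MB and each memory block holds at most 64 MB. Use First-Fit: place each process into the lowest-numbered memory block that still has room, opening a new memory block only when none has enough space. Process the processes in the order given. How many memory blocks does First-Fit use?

5 memory blocks

26 MB → memory block 1 (remaining 38 MB)
22 MB → memory block 1 (remaining 16 MB)
26 MB → memory block 2 (remaining 38 MB)
21 MB → memory block 2 (remaining 17 MB)
22 MB → memory block 3 (remaining 42 MB)
21 MB → memory block 3 (remaining 21 MB)
26 MB → memory block 4 (remaining 38 MB)
26 MB → memory block 4 (remaining 12 MB)
25 MB → memory block 5 (remaining 39 MB)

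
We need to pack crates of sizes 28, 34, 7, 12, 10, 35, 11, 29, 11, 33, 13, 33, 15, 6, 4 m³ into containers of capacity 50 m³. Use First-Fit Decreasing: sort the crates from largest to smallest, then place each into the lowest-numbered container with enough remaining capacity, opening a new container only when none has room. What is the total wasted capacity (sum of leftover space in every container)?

Sorted descending: 35, 34, 33, 33, 29, 28, 15, 13, 12, 11, 11, 10, 7, 6, 4.
container 1: place 35 m³, 15 m³ left
container 2: place 34 m³, 16 m³ left
container 3: place 33 m³, 17 m³ left
container 4: place 33 m³, 17 m³ left
container 5: place 29 m³, 21 m³ left
container 6: place 28 m³, 22 m³ left
container 1: place 15 m³, 0 m³ left
container 2: place 13 m³, 3 m³ left
container 3: place 12 m³, 5 m³ left
container 4: place 11 m³, 6 m³ left
container 5: place 11 m³, 10 m³ left
container 5: place 10 m³, 0 m³ left
container 6: place 7 m³, 15 m³ left
container 4: place 6 m³, 0 m³ left
container 3: place 4 m³, 1 m³ left
6 containers × 50 m³ = 300 m³; used 281 m³; unused 19 m³.

19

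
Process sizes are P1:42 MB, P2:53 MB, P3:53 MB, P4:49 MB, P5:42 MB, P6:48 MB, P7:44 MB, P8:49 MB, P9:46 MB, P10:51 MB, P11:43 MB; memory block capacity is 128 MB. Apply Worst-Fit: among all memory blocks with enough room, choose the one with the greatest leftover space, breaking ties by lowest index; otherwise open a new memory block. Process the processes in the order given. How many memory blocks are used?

memory block 1: place P1 (42 MB), 86 MB left
memory block 1: place P2 (53 MB), 33 MB left
memory block 2: place P3 (53 MB), 75 MB left
memory block 2: place P4 (49 MB), 26 MB left
memory block 3: place P5 (42 MB), 86 MB left
memory block 3: place P6 (48 MB), 38 MB left
memory block 4: place P7 (44 MB), 84 MB left
memory block 4: place P8 (49 MB), 35 MB left
memory block 5: place P9 (46 MB), 82 MB left
memory block 5: place P10 (51 MB), 31 MB left
memory block 6: place P11 (43 MB), 85 MB left
Final memory blocks: [42,53] [53,49] [42,48] [44,49] [46,51] [43].

6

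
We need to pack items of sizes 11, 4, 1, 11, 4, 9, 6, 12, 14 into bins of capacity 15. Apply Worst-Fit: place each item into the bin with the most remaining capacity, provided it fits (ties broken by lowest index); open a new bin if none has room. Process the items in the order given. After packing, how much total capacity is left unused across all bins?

18

11 → bin 1 (remaining 4)
4 → bin 1 (remaining 0)
1 → bin 2 (remaining 14)
11 → bin 2 (remaining 3)
4 → bin 3 (remaining 11)
9 → bin 3 (remaining 2)
6 → bin 4 (remaining 9)
12 → bin 5 (remaining 3)
14 → bin 6 (remaining 1)
6 bins × 15 = 90; used 72; unused 18.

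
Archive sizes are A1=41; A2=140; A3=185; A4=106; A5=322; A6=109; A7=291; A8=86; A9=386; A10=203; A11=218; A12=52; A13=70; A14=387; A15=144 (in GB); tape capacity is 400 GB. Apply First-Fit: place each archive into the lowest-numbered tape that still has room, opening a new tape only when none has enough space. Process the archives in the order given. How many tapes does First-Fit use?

tape 1: place A1 (41 GB), 359 GB left
tape 1: place A2 (140 GB), 219 GB left
tape 1: place A3 (185 GB), 34 GB left
tape 2: place A4 (106 GB), 294 GB left
tape 3: place A5 (322 GB), 78 GB left
tape 2: place A6 (109 GB), 185 GB left
tape 4: place A7 (291 GB), 109 GB left
tape 2: place A8 (86 GB), 99 GB left
tape 5: place A9 (386 GB), 14 GB left
tape 6: place A10 (203 GB), 197 GB left
tape 7: place A11 (218 GB), 182 GB left
tape 2: place A12 (52 GB), 47 GB left
tape 3: place A13 (70 GB), 8 GB left
tape 8: place A14 (387 GB), 13 GB left
tape 6: place A15 (144 GB), 53 GB left
Final tapes: [41,140,185] [106,109,86,52] [322,70] [291] [386] [203,144] [218] [387].

8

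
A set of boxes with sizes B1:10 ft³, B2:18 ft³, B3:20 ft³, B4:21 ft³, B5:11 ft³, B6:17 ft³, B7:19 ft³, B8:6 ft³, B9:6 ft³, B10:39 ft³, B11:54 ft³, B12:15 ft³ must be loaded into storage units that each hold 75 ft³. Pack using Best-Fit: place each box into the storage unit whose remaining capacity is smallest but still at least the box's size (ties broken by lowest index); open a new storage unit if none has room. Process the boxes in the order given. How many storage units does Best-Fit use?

storage unit 1: place B1 (10 ft³), 65 ft³ left
storage unit 1: place B2 (18 ft³), 47 ft³ left
storage unit 1: place B3 (20 ft³), 27 ft³ left
storage unit 1: place B4 (21 ft³), 6 ft³ left
storage unit 2: place B5 (11 ft³), 64 ft³ left
storage unit 2: place B6 (17 ft³), 47 ft³ left
storage unit 2: place B7 (19 ft³), 28 ft³ left
storage unit 1: place B8 (6 ft³), 0 ft³ left
storage unit 2: place B9 (6 ft³), 22 ft³ left
storage unit 3: place B10 (39 ft³), 36 ft³ left
storage unit 4: place B11 (54 ft³), 21 ft³ left
storage unit 4: place B12 (15 ft³), 6 ft³ left

4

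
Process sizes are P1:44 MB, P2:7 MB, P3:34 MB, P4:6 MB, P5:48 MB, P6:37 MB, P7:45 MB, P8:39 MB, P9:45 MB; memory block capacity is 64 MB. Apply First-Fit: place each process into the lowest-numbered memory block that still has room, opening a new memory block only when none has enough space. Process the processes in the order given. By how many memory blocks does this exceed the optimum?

First-Fit: [44,7,6] [34] [48] [37] [45] [39] [45] → 7 memory blocks.
7 processes exceed 32 MB (half the capacity), and no two of those can share a memory block, so at least 7 memory blocks are needed.
So 7 is already optimal.

0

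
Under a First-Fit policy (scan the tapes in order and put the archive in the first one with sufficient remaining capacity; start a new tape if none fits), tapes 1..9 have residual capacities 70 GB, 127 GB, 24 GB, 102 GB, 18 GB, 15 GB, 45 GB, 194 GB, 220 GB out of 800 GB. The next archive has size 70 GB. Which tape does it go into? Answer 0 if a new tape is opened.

Tapes with room: tape 1 (70 GB), tape 2 (127 GB), tape 4 (102 GB), tape 8 (194 GB), tape 9 (220 GB).
The first with room is tape 1.

1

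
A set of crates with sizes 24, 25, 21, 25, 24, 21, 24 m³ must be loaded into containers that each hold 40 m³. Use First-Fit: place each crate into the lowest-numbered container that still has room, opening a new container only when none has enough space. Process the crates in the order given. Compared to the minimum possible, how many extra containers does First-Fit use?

0

First-Fit: [24] [25] [21] [25] [24] [21] [24] → 7 containers.
7 crates exceed 20 m³ (half the capacity), and no two of those can share a container, so at least 7 containers are needed.
So 7 is already optimal.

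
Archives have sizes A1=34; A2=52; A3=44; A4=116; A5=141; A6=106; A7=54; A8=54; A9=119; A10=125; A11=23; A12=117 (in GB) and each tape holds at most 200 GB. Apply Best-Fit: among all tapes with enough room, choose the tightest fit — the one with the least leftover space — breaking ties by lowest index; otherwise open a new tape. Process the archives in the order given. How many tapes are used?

7

tape 1: place A1 (34 GB), 166 GB left
tape 1: place A2 (52 GB), 114 GB left
tape 1: place A3 (44 GB), 70 GB left
tape 2: place A4 (116 GB), 84 GB left
tape 3: place A5 (141 GB), 59 GB left
tape 4: place A6 (106 GB), 94 GB left
tape 3: place A7 (54 GB), 5 GB left
tape 1: place A8 (54 GB), 16 GB left
tape 5: place A9 (119 GB), 81 GB left
tape 6: place A10 (125 GB), 75 GB left
tape 6: place A11 (23 GB), 52 GB left
tape 7: place A12 (117 GB), 83 GB left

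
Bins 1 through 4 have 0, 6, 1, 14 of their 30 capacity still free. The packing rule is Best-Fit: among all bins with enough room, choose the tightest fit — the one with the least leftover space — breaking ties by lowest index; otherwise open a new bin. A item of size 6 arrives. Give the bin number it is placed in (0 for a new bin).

Bins with room: bin 2 (6), bin 4 (14).
Tightest fit is bin 2 with 6 free.

2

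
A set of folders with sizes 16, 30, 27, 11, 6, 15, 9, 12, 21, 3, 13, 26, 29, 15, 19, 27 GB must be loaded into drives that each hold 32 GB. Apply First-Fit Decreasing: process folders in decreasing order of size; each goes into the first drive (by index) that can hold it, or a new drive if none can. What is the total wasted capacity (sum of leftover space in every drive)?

Sorted descending: 30, 29, 27, 27, 26, 21, 19, 16, 15, 15, 13, 12, 11, 9, 6, 3.
drive 1: place 30 GB, 2 GB left
drive 2: place 29 GB, 3 GB left
drive 3: place 27 GB, 5 GB left
drive 4: place 27 GB, 5 GB left
drive 5: place 26 GB, 6 GB left
drive 6: place 21 GB, 11 GB left
drive 7: place 19 GB, 13 GB left
drive 8: place 16 GB, 16 GB left
drive 8: place 15 GB, 1 GB left
drive 9: place 15 GB, 17 GB left
drive 7: place 13 GB, 0 GB left
drive 9: place 12 GB, 5 GB left
drive 6: place 11 GB, 0 GB left
drive 10: place 9 GB, 23 GB left
drive 5: place 6 GB, 0 GB left
drive 2: place 3 GB, 0 GB left
10 drives × 32 GB = 320 GB; used 279 GB; unused 41 GB.

41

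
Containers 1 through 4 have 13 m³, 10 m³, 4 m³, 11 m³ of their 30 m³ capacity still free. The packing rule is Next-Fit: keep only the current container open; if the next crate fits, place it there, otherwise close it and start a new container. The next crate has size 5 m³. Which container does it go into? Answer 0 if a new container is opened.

Next-Fit only looks at container 4, which has 11 m³ free.
5 m³ fits there.

4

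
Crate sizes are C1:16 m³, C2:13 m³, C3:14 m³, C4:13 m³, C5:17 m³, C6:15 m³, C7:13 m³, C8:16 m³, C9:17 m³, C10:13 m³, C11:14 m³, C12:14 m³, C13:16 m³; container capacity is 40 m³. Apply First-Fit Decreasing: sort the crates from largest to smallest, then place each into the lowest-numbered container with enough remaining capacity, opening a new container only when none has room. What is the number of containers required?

Sorted descending: 17, 17, 16, 16, 16, 15, 14, 14, 14, 13, 13, 13, 13.
17 m³ → container 1 (remaining 23 m³)
17 m³ → container 1 (remaining 6 m³)
16 m³ → container 2 (remaining 24 m³)
16 m³ → container 2 (remaining 8 m³)
16 m³ → container 3 (remaining 24 m³)
15 m³ → container 3 (remaining 9 m³)
14 m³ → container 4 (remaining 26 m³)
14 m³ → container 4 (remaining 12 m³)
14 m³ → container 5 (remaining 26 m³)
13 m³ → container 5 (remaining 13 m³)
13 m³ → container 5 (remaining 0 m³)
13 m³ → container 6 (remaining 27 m³)
13 m³ → container 6 (remaining 14 m³)
Final containers: [17,17] [16,16] [16,15] [14,14] [14,13,13] [13,13].

6 containers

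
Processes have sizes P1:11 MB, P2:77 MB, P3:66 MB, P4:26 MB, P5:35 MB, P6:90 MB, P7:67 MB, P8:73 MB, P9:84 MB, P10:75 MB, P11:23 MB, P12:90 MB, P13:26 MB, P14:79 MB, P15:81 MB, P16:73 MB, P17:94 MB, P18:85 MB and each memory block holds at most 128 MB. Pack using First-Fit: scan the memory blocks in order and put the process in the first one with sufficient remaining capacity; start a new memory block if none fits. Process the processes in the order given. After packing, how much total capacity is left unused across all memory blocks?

Put P1 (11 MB) in memory block 1; 117 MB remain.
Put P2 (77 MB) in memory block 1; 40 MB remain.
Put P3 (66 MB) in memory block 2; 62 MB remain.
Put P4 (26 MB) in memory block 1; 14 MB remain.
Put P5 (35 MB) in memory block 2; 27 MB remain.
Put P6 (90 MB) in memory block 3; 38 MB remain.
Put P7 (67 MB) in memory block 4; 61 MB remain.
Put P8 (73 MB) in memory block 5; 55 MB remain.
Put P9 (84 MB) in memory block 6; 44 MB remain.
Put P10 (75 MB) in memory block 7; 53 MB remain.
Put P11 (23 MB) in memory block 2; 4 MB remain.
Put P12 (90 MB) in memory block 8; 38 MB remain.
Put P13 (26 MB) in memory block 3; 12 MB remain.
Put P14 (79 MB) in memory block 9; 49 MB remain.
Put P15 (81 MB) in memory block 10; 47 MB remain.
Put P16 (73 MB) in memory block 11; 55 MB remain.
Put P17 (94 MB) in memory block 12; 34 MB remain.
Put P18 (85 MB) in memory block 13; 43 MB remain.
13 memory blocks × 128 MB = 1664 MB; used 1155 MB; unused 509 MB.

509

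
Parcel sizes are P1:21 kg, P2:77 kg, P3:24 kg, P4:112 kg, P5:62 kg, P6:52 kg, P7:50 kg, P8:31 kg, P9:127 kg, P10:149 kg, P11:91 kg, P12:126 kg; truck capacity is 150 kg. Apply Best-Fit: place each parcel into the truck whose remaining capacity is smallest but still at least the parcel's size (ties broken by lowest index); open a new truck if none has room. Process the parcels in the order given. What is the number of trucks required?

7

truck 1: place P1 (21 kg), 129 kg left
truck 1: place P2 (77 kg), 52 kg left
truck 1: place P3 (24 kg), 28 kg left
truck 2: place P4 (112 kg), 38 kg left
truck 3: place P5 (62 kg), 88 kg left
truck 3: place P6 (52 kg), 36 kg left
truck 4: place P7 (50 kg), 100 kg left
truck 3: place P8 (31 kg), 5 kg left
truck 5: place P9 (127 kg), 23 kg left
truck 6: place P10 (149 kg), 1 kg left
truck 4: place P11 (91 kg), 9 kg left
truck 7: place P12 (126 kg), 24 kg left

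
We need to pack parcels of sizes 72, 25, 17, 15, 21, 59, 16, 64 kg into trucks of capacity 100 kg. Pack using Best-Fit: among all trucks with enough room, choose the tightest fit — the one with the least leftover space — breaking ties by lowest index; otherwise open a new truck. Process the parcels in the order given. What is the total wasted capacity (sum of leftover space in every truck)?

truck 1: place 72 kg, 28 kg left
truck 1: place 25 kg, 3 kg left
truck 2: place 17 kg, 83 kg left
truck 2: place 15 kg, 68 kg left
truck 2: place 21 kg, 47 kg left
truck 3: place 59 kg, 41 kg left
truck 3: place 16 kg, 25 kg left
truck 4: place 64 kg, 36 kg left
4 trucks × 100 kg = 400 kg; used 289 kg; unused 111 kg.

111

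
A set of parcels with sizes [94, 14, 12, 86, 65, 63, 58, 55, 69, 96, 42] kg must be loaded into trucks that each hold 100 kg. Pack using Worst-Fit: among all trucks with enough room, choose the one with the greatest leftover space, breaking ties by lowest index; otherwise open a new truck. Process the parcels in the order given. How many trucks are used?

94 kg → truck 1 (remaining 6 kg)
14 kg → truck 2 (remaining 86 kg)
12 kg → truck 2 (remaining 74 kg)
86 kg → truck 3 (remaining 14 kg)
65 kg → truck 2 (remaining 9 kg)
63 kg → truck 4 (remaining 37 kg)
58 kg → truck 5 (remaining 42 kg)
55 kg → truck 6 (remaining 45 kg)
69 kg → truck 7 (remaining 31 kg)
96 kg → truck 8 (remaining 4 kg)
42 kg → truck 6 (remaining 3 kg)

8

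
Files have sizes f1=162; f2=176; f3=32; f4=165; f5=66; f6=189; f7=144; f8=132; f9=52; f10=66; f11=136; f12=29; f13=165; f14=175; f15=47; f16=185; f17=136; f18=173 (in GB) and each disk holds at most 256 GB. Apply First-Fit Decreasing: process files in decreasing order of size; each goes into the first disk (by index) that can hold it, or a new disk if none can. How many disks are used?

Sorted descending: 189, 185, 176, 175, 173, 165, 165, 162, 144, 136, 136, 132, 66, 66, 52, 47, 32, 29.
disk 1: place 189 GB, 67 GB left
disk 2: place 185 GB, 71 GB left
disk 3: place 176 GB, 80 GB left
disk 4: place 175 GB, 81 GB left
disk 5: place 173 GB, 83 GB left
disk 6: place 165 GB, 91 GB left
disk 7: place 165 GB, 91 GB left
disk 8: place 162 GB, 94 GB left
disk 9: place 144 GB, 112 GB left
disk 10: place 136 GB, 120 GB left
disk 11: place 136 GB, 120 GB left
disk 12: place 132 GB, 124 GB left
disk 1: place 66 GB, 1 GB left
disk 2: place 66 GB, 5 GB left
disk 3: place 52 GB, 28 GB left
disk 4: place 47 GB, 34 GB left
disk 4: place 32 GB, 2 GB left
disk 5: place 29 GB, 54 GB left

12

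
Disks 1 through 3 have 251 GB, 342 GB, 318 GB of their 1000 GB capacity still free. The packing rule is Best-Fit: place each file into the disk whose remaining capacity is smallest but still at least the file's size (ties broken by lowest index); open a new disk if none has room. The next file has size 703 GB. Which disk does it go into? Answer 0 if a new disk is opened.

No disk has ≥ 703 GB free, so a new disk is opened.

0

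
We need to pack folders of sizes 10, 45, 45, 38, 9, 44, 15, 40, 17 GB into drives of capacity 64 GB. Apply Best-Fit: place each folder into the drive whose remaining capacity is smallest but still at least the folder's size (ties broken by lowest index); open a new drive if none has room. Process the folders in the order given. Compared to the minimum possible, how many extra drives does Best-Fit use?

0

Best-Fit: [10,45,9] [45,15] [38] [44,17] [40] → 5 drives.
Total size 263 GB; any packing needs at least ⌈263/64⌉ = 5 drives.
So 5 is already optimal.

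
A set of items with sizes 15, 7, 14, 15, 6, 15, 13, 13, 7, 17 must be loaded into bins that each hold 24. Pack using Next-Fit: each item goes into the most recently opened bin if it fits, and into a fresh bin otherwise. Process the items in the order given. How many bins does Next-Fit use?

Put 15 in bin 1; 9 remain.
Put 7 in bin 1; 2 remain.
Put 14 in bin 2; 10 remain.
Put 15 in bin 3; 9 remain.
Put 6 in bin 3; 3 remain.
Put 15 in bin 4; 9 remain.
Put 13 in bin 5; 11 remain.
Put 13 in bin 6; 11 remain.
Put 7 in bin 6; 4 remain.
Put 17 in bin 7; 7 remain.

7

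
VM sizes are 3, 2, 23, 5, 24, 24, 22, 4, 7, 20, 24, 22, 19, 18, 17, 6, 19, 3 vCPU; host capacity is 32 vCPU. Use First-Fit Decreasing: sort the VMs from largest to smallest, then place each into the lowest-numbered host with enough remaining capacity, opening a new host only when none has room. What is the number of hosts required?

11 hosts

Sorted descending: 24, 24, 24, 23, 22, 22, 20, 19, 19, 18, 17, 7, 6, 5, 4, 3, 3, 2.
24 vCPU → host 1 (remaining 8 vCPU)
24 vCPU → host 2 (remaining 8 vCPU)
24 vCPU → host 3 (remaining 8 vCPU)
23 vCPU → host 4 (remaining 9 vCPU)
22 vCPU → host 5 (remaining 10 vCPU)
22 vCPU → host 6 (remaining 10 vCPU)
20 vCPU → host 7 (remaining 12 vCPU)
19 vCPU → host 8 (remaining 13 vCPU)
19 vCPU → host 9 (remaining 13 vCPU)
18 vCPU → host 10 (remaining 14 vCPU)
17 vCPU → host 11 (remaining 15 vCPU)
7 vCPU → host 1 (remaining 1 vCPU)
6 vCPU → host 2 (remaining 2 vCPU)
5 vCPU → host 3 (remaining 3 vCPU)
4 vCPU → host 4 (remaining 5 vCPU)
3 vCPU → host 3 (remaining 0 vCPU)
3 vCPU → host 4 (remaining 2 vCPU)
2 vCPU → host 2 (remaining 0 vCPU)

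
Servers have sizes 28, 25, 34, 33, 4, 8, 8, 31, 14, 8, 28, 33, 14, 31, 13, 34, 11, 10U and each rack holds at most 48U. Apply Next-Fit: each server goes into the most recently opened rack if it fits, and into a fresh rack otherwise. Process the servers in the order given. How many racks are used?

Put 28U in rack 1; 20U remain.
Put 25U in rack 2; 23U remain.
Put 34U in rack 3; 14U remain.
Put 33U in rack 4; 15U remain.
Put 4U in rack 4; 11U remain.
Put 8U in rack 4; 3U remain.
Put 8U in rack 5; 40U remain.
Put 31U in rack 5; 9U remain.
Put 14U in rack 6; 34U remain.
Put 8U in rack 6; 26U remain.
Put 28U in rack 7; 20U remain.
Put 33U in rack 8; 15U remain.
Put 14U in rack 8; 1U remain.
Put 31U in rack 9; 17U remain.
Put 13U in rack 9; 4U remain.
Put 34U in rack 10; 14U remain.
Put 11U in rack 10; 3U remain.
Put 10U in rack 11; 38U remain.
Final racks: [28] [25] [34] [33,4,8] [8,31] [14,8] [28] [33,14] [31,13] [34,11] [10].

11 racks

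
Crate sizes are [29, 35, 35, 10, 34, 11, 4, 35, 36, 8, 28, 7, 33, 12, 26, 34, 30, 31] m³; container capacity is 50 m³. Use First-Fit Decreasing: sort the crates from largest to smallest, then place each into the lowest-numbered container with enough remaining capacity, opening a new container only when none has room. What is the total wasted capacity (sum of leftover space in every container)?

Sorted descending: 36, 35, 35, 35, 34, 34, 33, 31, 30, 29, 28, 26, 12, 11, 10, 8, 7, 4.
Put 36 m³ in container 1; 14 m³ remain.
Put 35 m³ in container 2; 15 m³ remain.
Put 35 m³ in container 3; 15 m³ remain.
Put 35 m³ in container 4; 15 m³ remain.
Put 34 m³ in container 5; 16 m³ remain.
Put 34 m³ in container 6; 16 m³ remain.
Put 33 m³ in container 7; 17 m³ remain.
Put 31 m³ in container 8; 19 m³ remain.
Put 30 m³ in container 9; 20 m³ remain.
Put 29 m³ in container 10; 21 m³ remain.
Put 28 m³ in container 11; 22 m³ remain.
Put 26 m³ in container 12; 24 m³ remain.
Put 12 m³ in container 1; 2 m³ remain.
Put 11 m³ in container 2; 4 m³ remain.
Put 10 m³ in container 3; 5 m³ remain.
Put 8 m³ in container 4; 7 m³ remain.
Put 7 m³ in container 4; 0 m³ remain.
Put 4 m³ in container 2; 0 m³ remain.
12 containers × 50 m³ = 600 m³; used 438 m³; unused 162 m³.

162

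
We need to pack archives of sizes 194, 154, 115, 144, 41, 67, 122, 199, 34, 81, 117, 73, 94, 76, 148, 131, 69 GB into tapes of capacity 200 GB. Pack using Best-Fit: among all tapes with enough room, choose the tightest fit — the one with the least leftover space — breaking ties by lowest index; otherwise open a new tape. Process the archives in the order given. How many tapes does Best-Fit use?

10 tapes

tape 1: place 194 GB, 6 GB left
tape 2: place 154 GB, 46 GB left
tape 3: place 115 GB, 85 GB left
tape 4: place 144 GB, 56 GB left
tape 2: place 41 GB, 5 GB left
tape 3: place 67 GB, 18 GB left
tape 5: place 122 GB, 78 GB left
tape 6: place 199 GB, 1 GB left
tape 4: place 34 GB, 22 GB left
tape 7: place 81 GB, 119 GB left
tape 7: place 117 GB, 2 GB left
tape 5: place 73 GB, 5 GB left
tape 8: place 94 GB, 106 GB left
tape 8: place 76 GB, 30 GB left
tape 9: place 148 GB, 52 GB left
tape 10: place 131 GB, 69 GB left
tape 10: place 69 GB, 0 GB left
Final tapes: [194] [154,41] [115,67] [144,34] [122,73] [199] [81,117] [94,76] [148] [131,69].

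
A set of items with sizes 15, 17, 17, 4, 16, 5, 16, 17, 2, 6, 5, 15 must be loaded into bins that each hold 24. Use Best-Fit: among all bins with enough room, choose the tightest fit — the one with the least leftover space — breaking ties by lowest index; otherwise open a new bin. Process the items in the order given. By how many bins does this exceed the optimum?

0

Best-Fit: [15] [17,4] [17,5,2] [16,5] [16] [17,6] [15] → 7 bins.
7 items exceed 12 (half the capacity), and no two of those can share a bin, so at least 7 bins are needed.
So 7 is already optimal.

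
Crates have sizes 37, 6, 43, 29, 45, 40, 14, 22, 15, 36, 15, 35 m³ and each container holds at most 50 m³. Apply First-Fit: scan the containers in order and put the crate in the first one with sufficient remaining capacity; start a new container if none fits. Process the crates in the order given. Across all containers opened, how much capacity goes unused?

container 1: place 37 m³, 13 m³ left
container 1: place 6 m³, 7 m³ left
container 2: place 43 m³, 7 m³ left
container 3: place 29 m³, 21 m³ left
container 4: place 45 m³, 5 m³ left
container 5: place 40 m³, 10 m³ left
container 3: place 14 m³, 7 m³ left
container 6: place 22 m³, 28 m³ left
container 6: place 15 m³, 13 m³ left
container 7: place 36 m³, 14 m³ left
container 8: place 15 m³, 35 m³ left
container 8: place 35 m³, 0 m³ left
8 containers × 50 m³ = 400 m³; used 337 m³; unused 63 m³.

63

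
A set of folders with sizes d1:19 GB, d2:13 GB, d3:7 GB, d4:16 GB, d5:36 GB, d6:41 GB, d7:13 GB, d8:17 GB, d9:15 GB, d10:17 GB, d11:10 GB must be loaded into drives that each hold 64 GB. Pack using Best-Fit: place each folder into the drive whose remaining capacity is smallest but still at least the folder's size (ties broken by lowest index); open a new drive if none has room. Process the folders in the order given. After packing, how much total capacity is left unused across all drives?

52

Put d1 (19 GB) in drive 1; 45 GB remain.
Put d2 (13 GB) in drive 1; 32 GB remain.
Put d3 (7 GB) in drive 1; 25 GB remain.
Put d4 (16 GB) in drive 1; 9 GB remain.
Put d5 (36 GB) in drive 2; 28 GB remain.
Put d6 (41 GB) in drive 3; 23 GB remain.
Put d7 (13 GB) in drive 3; 10 GB remain.
Put d8 (17 GB) in drive 2; 11 GB remain.
Put d9 (15 GB) in drive 4; 49 GB remain.
Put d10 (17 GB) in drive 4; 32 GB remain.
Put d11 (10 GB) in drive 3; 0 GB remain.
4 drives × 64 GB = 256 GB; used 204 GB; unused 52 GB.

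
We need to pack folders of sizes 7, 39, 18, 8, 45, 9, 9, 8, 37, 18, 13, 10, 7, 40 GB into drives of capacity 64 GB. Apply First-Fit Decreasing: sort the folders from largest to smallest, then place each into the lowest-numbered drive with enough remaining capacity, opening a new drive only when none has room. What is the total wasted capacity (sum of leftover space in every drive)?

52

Sorted descending: 45, 40, 39, 37, 18, 18, 13, 10, 9, 9, 8, 8, 7, 7.
Put 45 GB in drive 1; 19 GB remain.
Put 40 GB in drive 2; 24 GB remain.
Put 39 GB in drive 3; 25 GB remain.
Put 37 GB in drive 4; 27 GB remain.
Put 18 GB in drive 1; 1 GB remain.
Put 18 GB in drive 2; 6 GB remain.
Put 13 GB in drive 3; 12 GB remain.
Put 10 GB in drive 3; 2 GB remain.
Put 9 GB in drive 4; 18 GB remain.
Put 9 GB in drive 4; 9 GB remain.
Put 8 GB in drive 4; 1 GB remain.
Put 8 GB in drive 5; 56 GB remain.
Put 7 GB in drive 5; 49 GB remain.
Put 7 GB in drive 5; 42 GB remain.
5 drives × 64 GB = 320 GB; used 268 GB; unused 52 GB.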